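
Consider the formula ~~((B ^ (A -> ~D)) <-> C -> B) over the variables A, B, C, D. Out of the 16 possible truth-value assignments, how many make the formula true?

6

A | B | C | D | ~D | (A -> ~D) | (B ^ (A -> ~D)) | (C -> B) | ~~((B ^ (A -> ~D)) <-> (C -> B))
- | - | - | - | -- | --------- | --------------- | -------- | --------------------------------
1 | 1 | 1 | 1 | 0  |     0     |        1        |    1     |                1                
1 | 1 | 1 | 0 | 1  |     1     |        0        |    1     |                0                
1 | 1 | 0 | 1 | 0  |     0     |        1        |    1     |                1                
1 | 1 | 0 | 0 | 1  |     1     |        0        |    1     |                0                
1 | 0 | 1 | 1 | 0  |     0     |        0        |    0     |                1                
1 | 0 | 1 | 0 | 1  |     1     |        1        |    0     |                0                
1 | 0 | 0 | 1 | 0  |     0     |        0        |    1     |                0                
1 | 0 | 0 | 0 | 1  |     1     |        1        |    1     |                1                
0 | 1 | 1 | 1 | 0  |     1     |        0        |    1     |                0                
0 | 1 | 1 | 0 | 1  |     1     |        0        |    1     |                0                
0 | 1 | 0 | 1 | 0  |     1     |        0        |    1     |                0                
0 | 1 | 0 | 0 | 1  |     1     |        0        |    1     |                0                
0 | 0 | 1 | 1 | 0  |     1     |        1        |    0     |                0                
0 | 0 | 1 | 0 | 1  |     1     |        1        |    0     |                0                
0 | 0 | 0 | 1 | 0  |     1     |        1        |    1     |                1                
0 | 0 | 0 | 0 | 1  |     1     |        1        |    1     |                1                
The formula is true on 6 of the 16 rows.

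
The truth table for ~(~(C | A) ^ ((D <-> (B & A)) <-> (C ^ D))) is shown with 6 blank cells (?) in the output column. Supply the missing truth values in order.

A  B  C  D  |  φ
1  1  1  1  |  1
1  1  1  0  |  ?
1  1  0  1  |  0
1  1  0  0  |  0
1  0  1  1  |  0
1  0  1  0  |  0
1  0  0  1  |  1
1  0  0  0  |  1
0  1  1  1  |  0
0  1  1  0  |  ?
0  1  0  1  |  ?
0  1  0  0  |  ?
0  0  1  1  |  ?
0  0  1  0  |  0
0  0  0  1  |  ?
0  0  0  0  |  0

Row A=1, B=1, C=1, D=0: ~(C | A) = 0, ((D <-> (B & A)) <-> (C ^ D)) = 0, (~(C | A) ^ ((D <-> (B & A)) <-> (C ^ D))) = 0, so the formula = 1.
Row A=0, B=1, C=1, D=0: ~(C | A) = 0, ((D <-> (B & A)) <-> (C ^ D)) = 1, (~(C | A) ^ ((D <-> (B & A)) <-> (C ^ D))) = 1, so the formula = 0.
Row A=0, B=1, C=0, D=1: ~(C | A) = 1, ((D <-> (B & A)) <-> (C ^ D)) = 0, (~(C | A) ^ ((D <-> (B & A)) <-> (C ^ D))) = 1, so the formula = 0.
Row A=0, B=1, C=0, D=0: ~(C | A) = 1, ((D <-> (B & A)) <-> (C ^ D)) = 0, (~(C | A) ^ ((D <-> (B & A)) <-> (C ^ D))) = 1, so the formula = 0.
Row A=0, B=0, C=1, D=1: ~(C | A) = 0, ((D <-> (B & A)) <-> (C ^ D)) = 1, (~(C | A) ^ ((D <-> (B & A)) <-> (C ^ D))) = 1, so the formula = 0.
Row A=0, B=0, C=0, D=1: ~(C | A) = 1, ((D <-> (B & A)) <-> (C ^ D)) = 0, (~(C | A) ^ ((D <-> (B & A)) <-> (C ^ D))) = 1, so the formula = 0.

1, 0, 0, 0, 0, 0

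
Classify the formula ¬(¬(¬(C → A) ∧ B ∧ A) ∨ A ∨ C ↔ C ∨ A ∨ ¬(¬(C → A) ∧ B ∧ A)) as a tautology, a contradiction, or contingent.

contradiction

A  B  C  |  (C → A)  ¬(C → A)  (B ∧ A)  (¬(C → A) ∧ (B ∧ A))  ¬(¬(C → A) ∧ (B ∧ A))  (A ∨ C)  (C ∨ A)  φ
0  0  0  |     1        0         0              0                      1               0        0     0
0  0  1  |     0        1         0              0                      1               1        1     0
0  1  0  |     1        0         0              0                      1               0        0     0
0  1  1  |     0        1         0              0                      1               1        1     0
1  0  0  |     1        0         0              0                      1               1        1     0
1  0  1  |     1        0         0              0                      1               1        1     0
1  1  0  |     1        0         1              0                      1               1        1     0
1  1  1  |     1        0         1              0                      1               1        1     0
Every row is 0, so the formula is a contradiction.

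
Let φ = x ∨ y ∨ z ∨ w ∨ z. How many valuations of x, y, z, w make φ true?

15

x  y  z  w  |  (x ∨ (y ∨ z ∨ w) ∨ z)
T  T  T  T  |            T          
T  T  T  F  |            T          
T  T  F  T  |            T          
T  T  F  F  |            T          
T  F  T  T  |            T          
T  F  T  F  |            T          
T  F  F  T  |            T          
T  F  F  F  |            T          
F  T  T  T  |            T          
F  T  T  F  |            T          
F  T  F  T  |            T          
F  T  F  F  |            T          
F  F  T  T  |            T          
F  F  T  F  |            T          
F  F  F  T  |            T          
F  F  F  F  |            F          
The formula is true on 15 of the 16 rows.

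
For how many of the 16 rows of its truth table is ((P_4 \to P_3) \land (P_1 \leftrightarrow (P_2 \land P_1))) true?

P_1 | P_2 | P_3 | P_4 || φ
 F  |  F  |  F  |  F  || T
 F  |  F  |  F  |  T  || F
 F  |  F  |  T  |  F  || T
 F  |  F  |  T  |  T  || T
 F  |  T  |  F  |  F  || T
 F  |  T  |  F  |  T  || F
 F  |  T  |  T  |  F  || T
 F  |  T  |  T  |  T  || T
 T  |  F  |  F  |  F  || F
 T  |  F  |  F  |  T  || F
 T  |  F  |  T  |  F  || F
 T  |  F  |  T  |  T  || F
 T  |  T  |  F  |  F  || T
 T  |  T  |  F  |  T  || F
 T  |  T  |  T  |  F  || T
 T  |  T  |  T  |  T  || T
The formula is true on 9 of the 16 rows.

9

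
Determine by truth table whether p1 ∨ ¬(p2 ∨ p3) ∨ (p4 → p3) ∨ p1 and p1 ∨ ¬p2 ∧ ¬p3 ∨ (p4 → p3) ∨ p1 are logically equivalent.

p1 | p2 | p3 | p4 || φ | ψ
F  | F  | F  | F  || T | T
F  | F  | F  | T  || T | T
F  | F  | T  | F  || T | T
F  | F  | T  | T  || T | T
F  | T  | F  | F  || T | T
F  | T  | F  | T  || F | F
F  | T  | T  | F  || T | T
F  | T  | T  | T  || T | T
T  | F  | F  | F  || T | T
T  | F  | F  | T  || T | T
T  | F  | T  | F  || T | T
T  | F  | T  | T  || T | T
T  | T  | F  | F  || T | T
T  | T  | F  | T  || T | T
T  | T  | T  | F  || T | T
T  | T  | T  | T  || T | T
The columns for φ and ψ agree on every row, so they are logically equivalent.

equivalent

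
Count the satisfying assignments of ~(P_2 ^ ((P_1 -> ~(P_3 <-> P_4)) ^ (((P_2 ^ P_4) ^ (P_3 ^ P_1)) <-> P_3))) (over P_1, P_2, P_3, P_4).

 P_1  |  P_2  |  P_3  |  P_4  ||   φ  
 True |  True |  True |  True || False
 True |  True |  True | False || False
 True |  True | False |  True ||  True
 True |  True | False | False ||  True
 True | False |  True |  True || False
 True | False |  True | False || False
 True | False | False |  True ||  True
 True | False | False | False ||  True
False |  True |  True |  True || False
False |  True |  True | False ||  True
False |  True | False |  True || False
False |  True | False | False ||  True
False | False |  True |  True || False
False | False |  True | False ||  True
False | False | False |  True || False
False | False | False | False ||  True
The formula is true on 8 of the 16 rows.

8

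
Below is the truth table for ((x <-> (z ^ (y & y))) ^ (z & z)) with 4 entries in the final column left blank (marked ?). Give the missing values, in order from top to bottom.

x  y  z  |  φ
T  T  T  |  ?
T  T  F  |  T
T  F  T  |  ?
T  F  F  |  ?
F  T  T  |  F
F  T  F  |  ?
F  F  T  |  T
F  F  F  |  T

Row x=T, y=T, z=T: (x <-> (z ^ (y & y))) = F, (z & z) = T, so the formula = T.
Row x=T, y=F, z=T: (x <-> (z ^ (y & y))) = T, (z & z) = T, so the formula = F.
Row x=T, y=F, z=F: (x <-> (z ^ (y & y))) = F, (z & z) = F, so the formula = F.
Row x=F, y=T, z=F: (x <-> (z ^ (y & y))) = F, (z & z) = F, so the formula = F.

T, F, F, F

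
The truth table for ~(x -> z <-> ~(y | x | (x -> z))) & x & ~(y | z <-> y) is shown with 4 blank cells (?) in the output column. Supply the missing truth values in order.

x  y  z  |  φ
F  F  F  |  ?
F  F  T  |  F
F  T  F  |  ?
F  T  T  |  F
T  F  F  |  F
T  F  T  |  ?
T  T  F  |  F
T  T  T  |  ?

F, F, T, F

Row x=F, y=F, z=F: ~(x -> z <-> ~(y | x | (x -> z))) = T, (x & ~(y | z <-> y)) = F, so the formula = F.
Row x=F, y=T, z=F: ~(x -> z <-> ~(y | x | (x -> z))) = T, (x & ~(y | z <-> y)) = F, so the formula = F.
Row x=T, y=F, z=T: ~(x -> z <-> ~(y | x | (x -> z))) = T, (x & ~(y | z <-> y)) = T, so the formula = T.
Row x=T, y=T, z=T: ~(x -> z <-> ~(y | x | (x -> z))) = T, (x & ~(y | z <-> y)) = F, so the formula = F.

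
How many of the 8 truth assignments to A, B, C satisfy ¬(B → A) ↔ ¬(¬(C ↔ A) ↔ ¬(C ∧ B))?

A  B  C  |  φ
1  1  1  |  1
1  1  0  |  1
1  0  1  |  0
1  0  0  |  1
0  1  1  |  1
0  1  0  |  1
0  0  1  |  1
0  0  0  |  0
The formula is true on 6 of the 8 rows.

6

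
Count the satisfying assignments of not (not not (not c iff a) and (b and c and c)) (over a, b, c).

a  b  c  |  not c  (not c iff a)  not (not c iff a)  not not (not c iff a)  (b and c and c)  φ
F  F  F  |    T          F                T                    F                   F         T
F  F  T  |    F          T                F                    T                   F         T
F  T  F  |    T          F                T                    F                   F         T
F  T  T  |    F          T                F                    T                   T         F
T  F  F  |    T          T                F                    T                   F         T
T  F  T  |    F          F                T                    F                   F         T
T  T  F  |    T          T                F                    T                   F         T
T  T  T  |    F          F                T                    F                   T         T
The formula is true on 7 of the 8 rows.

7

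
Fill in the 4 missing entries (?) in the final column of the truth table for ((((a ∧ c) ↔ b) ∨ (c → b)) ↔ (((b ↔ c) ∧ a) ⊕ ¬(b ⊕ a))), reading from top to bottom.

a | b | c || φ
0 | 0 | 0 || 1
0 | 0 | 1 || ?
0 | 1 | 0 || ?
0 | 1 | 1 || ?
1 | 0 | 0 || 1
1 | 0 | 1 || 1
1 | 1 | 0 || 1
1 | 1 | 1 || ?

1, 0, 0, 0

Row a=0, b=0, c=1: (((a ∧ c) ↔ b) ∨ (c → b)) = 1, (((b ↔ c) ∧ a) ⊕ ¬(b ⊕ a)) = 1, so the formula = 1.
Row a=0, b=1, c=0: (((a ∧ c) ↔ b) ∨ (c → b)) = 1, (((b ↔ c) ∧ a) ⊕ ¬(b ⊕ a)) = 0, so the formula = 0.
Row a=0, b=1, c=1: (((a ∧ c) ↔ b) ∨ (c → b)) = 1, (((b ↔ c) ∧ a) ⊕ ¬(b ⊕ a)) = 0, so the formula = 0.
Row a=1, b=1, c=1: (((a ∧ c) ↔ b) ∨ (c → b)) = 1, (((b ↔ c) ∧ a) ⊕ ¬(b ⊕ a)) = 0, so the formula = 0.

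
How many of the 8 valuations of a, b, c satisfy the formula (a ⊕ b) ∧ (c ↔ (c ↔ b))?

2

a  b  c  |  ((a ⊕ b) ∧ (c ↔ (c ↔ b)))
T  T  T  |              F            
T  T  F  |              F            
T  F  T  |              F            
T  F  F  |              F            
F  T  T  |              T            
F  T  F  |              T            
F  F  T  |              F            
F  F  F  |              F            
The formula is true on 2 of the 8 rows.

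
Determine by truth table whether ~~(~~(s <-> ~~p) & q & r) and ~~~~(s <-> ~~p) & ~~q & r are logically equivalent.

equivalent

p  q  r  s  |  φ  ψ
T  T  T  T  |  T  T
T  T  T  F  |  F  F
T  T  F  T  |  F  F
T  T  F  F  |  F  F
T  F  T  T  |  F  F
T  F  T  F  |  F  F
T  F  F  T  |  F  F
T  F  F  F  |  F  F
F  T  T  T  |  F  F
F  T  T  F  |  T  T
F  T  F  T  |  F  F
F  T  F  F  |  F  F
F  F  T  T  |  F  F
F  F  T  F  |  F  F
F  F  F  T  |  F  F
F  F  F  F  |  F  F
The columns for φ and ψ agree on every row, so they are logically equivalent.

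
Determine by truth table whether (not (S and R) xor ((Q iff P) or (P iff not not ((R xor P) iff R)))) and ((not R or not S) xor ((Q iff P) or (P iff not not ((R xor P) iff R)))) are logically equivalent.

P | Q | R | S || φ | ψ
F | F | F | F || F | F
F | F | F | T || F | F
F | F | T | F || F | F
F | F | T | T || T | T
F | T | F | F || T | T
F | T | F | T || T | T
F | T | T | F || T | T
F | T | T | T || F | F
T | F | F | F || T | T
T | F | F | T || T | T
T | F | T | F || T | T
T | F | T | T || F | F
T | T | F | F || F | F
T | T | F | T || F | F
T | T | T | F || F | F
T | T | T | T || T | T
The columns for φ and ψ agree on every row, so they are logically equivalent.

equivalent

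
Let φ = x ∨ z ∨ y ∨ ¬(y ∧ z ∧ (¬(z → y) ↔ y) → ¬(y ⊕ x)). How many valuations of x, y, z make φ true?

  x      y      z    |    φ  
False  False  False  |  False
False  False   True  |   True
False   True  False  |   True
False   True   True  |   True
 True  False  False  |   True
 True  False   True  |   True
 True   True  False  |   True
 True   True   True  |   True
The formula is true on 7 of the 8 rows.

7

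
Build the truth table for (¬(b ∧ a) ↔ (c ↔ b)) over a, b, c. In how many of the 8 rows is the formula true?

4

a | b | c || (b ∧ a) | ¬(b ∧ a) | (c ↔ b) | (¬(b ∧ a) ↔ (c ↔ b))
T | T | T ||    T    |    F     |    T    |          F          
T | T | F ||    T    |    F     |    F    |          T          
T | F | T ||    F    |    T     |    F    |          F          
T | F | F ||    F    |    T     |    T    |          T          
F | T | T ||    F    |    T     |    T    |          T          
F | T | F ||    F    |    T     |    F    |          F          
F | F | T ||    F    |    T     |    F    |          F          
F | F | F ||    F    |    T     |    T    |          T          
The formula is true on 4 of the 8 rows.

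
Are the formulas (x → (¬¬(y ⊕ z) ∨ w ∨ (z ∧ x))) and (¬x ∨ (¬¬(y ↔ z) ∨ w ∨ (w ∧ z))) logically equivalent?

x | y | z | w || φ | ψ
F | F | F | F || T | T
F | F | F | T || T | T
F | F | T | F || T | T
F | F | T | T || T | T
F | T | F | F || T | T
F | T | F | T || T | T
F | T | T | F || T | T
F | T | T | T || T | T
T | F | F | F || F | T
T | F | F | T || T | T
T | F | T | F || T | F
T | F | T | T || T | T
T | T | F | F || T | F
T | T | F | T || T | T
T | T | T | F || T | T
T | T | T | T || T | T
The columns differ at x=T, y=F, z=F, w=F (φ=F, ψ=T), so they are not equivalent.

not equivalent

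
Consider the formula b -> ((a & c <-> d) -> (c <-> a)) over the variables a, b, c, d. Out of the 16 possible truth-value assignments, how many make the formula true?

14

a | b | c | d || φ
T | T | T | T || T
T | T | T | F || T
T | T | F | T || T
T | T | F | F || F
T | F | T | T || T
T | F | T | F || T
T | F | F | T || T
T | F | F | F || T
F | T | T | T || T
F | T | T | F || F
F | T | F | T || T
F | T | F | F || T
F | F | T | T || T
F | F | T | F || T
F | F | F | T || T
F | F | F | F || T
The formula is true on 14 of the 16 rows.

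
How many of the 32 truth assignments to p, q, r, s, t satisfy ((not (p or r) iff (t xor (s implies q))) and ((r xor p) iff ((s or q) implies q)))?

8

p  q  r  s  t  |  φ
0  0  0  0  0  |  0
0  0  0  0  1  |  0
0  0  0  1  0  |  0
0  0  0  1  1  |  1
0  0  1  0  0  |  0
0  0  1  0  1  |  1
0  0  1  1  0  |  0
0  0  1  1  1  |  0
0  1  0  0  0  |  0
0  1  0  0  1  |  0
0  1  0  1  0  |  0
0  1  0  1  1  |  0
0  1  1  0  0  |  0
0  1  1  0  1  |  1
0  1  1  1  0  |  0
0  1  1  1  1  |  1
1  0  0  0  0  |  0
1  0  0  0  1  |  1
1  0  0  1  0  |  0
1  0  0  1  1  |  0
1  0  1  0  0  |  0
1  0  1  0  1  |  0
1  0  1  1  0  |  1
1  0  1  1  1  |  0
1  1  0  0  0  |  0
1  1  0  0  1  |  1
1  1  0  1  0  |  0
1  1  0  1  1  |  1
1  1  1  0  0  |  0
1  1  1  0  1  |  0
1  1  1  1  0  |  0
1  1  1  1  1  |  0
The formula is true on 8 of the 32 rows.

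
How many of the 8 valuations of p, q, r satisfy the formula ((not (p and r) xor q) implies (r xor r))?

4

p  q  r  |  φ
T  T  T  |  F
T  T  F  |  T
T  F  T  |  T
T  F  F  |  F
F  T  T  |  T
F  T  F  |  T
F  F  T  |  F
F  F  F  |  F
The formula is true on 4 of the 8 rows.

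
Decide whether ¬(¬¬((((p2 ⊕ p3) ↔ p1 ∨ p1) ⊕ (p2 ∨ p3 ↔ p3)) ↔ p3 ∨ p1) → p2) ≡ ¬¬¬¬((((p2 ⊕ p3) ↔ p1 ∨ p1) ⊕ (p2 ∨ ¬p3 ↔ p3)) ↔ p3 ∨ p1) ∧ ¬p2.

p1 | p2 | p3 | φ | ψ
-- | -- | -- | - | -
1  | 1  | 1  | 0 | 0
1  | 1  | 0  | 0 | 0
1  | 0  | 1  | 0 | 1
1  | 0  | 0  | 1 | 0
0  | 1  | 1  | 0 | 0
0  | 1  | 0  | 0 | 0
0  | 0  | 1  | 1 | 0
0  | 0  | 0  | 1 | 0
The columns differ at p1=1, p2=0, p3=1 (φ=0, ψ=1), so they are not equivalent.

not equivalent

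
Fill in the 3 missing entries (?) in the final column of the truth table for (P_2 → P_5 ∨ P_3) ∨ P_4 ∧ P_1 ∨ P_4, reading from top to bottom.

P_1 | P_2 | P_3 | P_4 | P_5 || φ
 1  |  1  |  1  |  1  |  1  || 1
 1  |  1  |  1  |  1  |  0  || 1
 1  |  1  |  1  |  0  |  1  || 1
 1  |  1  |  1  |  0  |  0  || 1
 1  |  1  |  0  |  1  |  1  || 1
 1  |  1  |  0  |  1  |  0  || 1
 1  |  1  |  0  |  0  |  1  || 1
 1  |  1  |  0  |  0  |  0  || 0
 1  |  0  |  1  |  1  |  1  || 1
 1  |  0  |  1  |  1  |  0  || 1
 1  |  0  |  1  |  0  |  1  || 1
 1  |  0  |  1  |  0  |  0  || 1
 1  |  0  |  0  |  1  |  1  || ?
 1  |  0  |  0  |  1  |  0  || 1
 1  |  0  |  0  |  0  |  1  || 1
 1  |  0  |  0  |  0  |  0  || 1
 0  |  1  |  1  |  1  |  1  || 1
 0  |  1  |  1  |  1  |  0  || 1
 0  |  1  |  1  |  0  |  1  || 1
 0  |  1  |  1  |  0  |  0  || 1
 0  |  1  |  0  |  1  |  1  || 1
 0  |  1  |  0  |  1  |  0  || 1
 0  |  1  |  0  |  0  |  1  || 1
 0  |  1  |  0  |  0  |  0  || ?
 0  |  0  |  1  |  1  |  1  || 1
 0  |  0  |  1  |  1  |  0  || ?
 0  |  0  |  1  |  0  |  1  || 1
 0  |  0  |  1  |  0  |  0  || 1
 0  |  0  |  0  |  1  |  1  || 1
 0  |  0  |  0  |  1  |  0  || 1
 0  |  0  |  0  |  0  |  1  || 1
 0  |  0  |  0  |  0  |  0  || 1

1, 0, 1

Row P_1=1, P_2=0, P_3=0, P_4=1, P_5=1: (P_2 → P_5 ∨ P_3) = 1, (P_4 ∧ P_1) = 1, so the formula = 1.
Row P_1=0, P_2=1, P_3=0, P_4=0, P_5=0: (P_2 → P_5 ∨ P_3) = 0, (P_4 ∧ P_1) = 0, so the formula = 0.
Row P_1=0, P_2=0, P_3=1, P_4=1, P_5=0: (P_2 → P_5 ∨ P_3) = 1, (P_4 ∧ P_1) = 0, so the formula = 1.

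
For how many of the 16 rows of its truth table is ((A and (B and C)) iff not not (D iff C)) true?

8

  A      B      C      D    |    φ  
False  False  False  False  |  False
False  False  False   True  |   True
False  False   True  False  |   True
False  False   True   True  |  False
False   True  False  False  |  False
False   True  False   True  |   True
False   True   True  False  |   True
False   True   True   True  |  False
 True  False  False  False  |  False
 True  False  False   True  |   True
 True  False   True  False  |   True
 True  False   True   True  |  False
 True   True  False  False  |  False
 True   True  False   True  |   True
 True   True   True  False  |  False
 True   True   True   True  |   True
The formula is true on 8 of the 16 rows.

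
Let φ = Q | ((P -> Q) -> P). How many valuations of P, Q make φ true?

3

P  Q     (P -> Q)  ((P -> Q) -> P)  (Q | ((P -> Q) -> P))
0  0        1             0                   0          
0  1        1             0                   1          
1  0        0             1                   1          
1  1        1             1                   1          
The formula is true on 3 of the 4 rows.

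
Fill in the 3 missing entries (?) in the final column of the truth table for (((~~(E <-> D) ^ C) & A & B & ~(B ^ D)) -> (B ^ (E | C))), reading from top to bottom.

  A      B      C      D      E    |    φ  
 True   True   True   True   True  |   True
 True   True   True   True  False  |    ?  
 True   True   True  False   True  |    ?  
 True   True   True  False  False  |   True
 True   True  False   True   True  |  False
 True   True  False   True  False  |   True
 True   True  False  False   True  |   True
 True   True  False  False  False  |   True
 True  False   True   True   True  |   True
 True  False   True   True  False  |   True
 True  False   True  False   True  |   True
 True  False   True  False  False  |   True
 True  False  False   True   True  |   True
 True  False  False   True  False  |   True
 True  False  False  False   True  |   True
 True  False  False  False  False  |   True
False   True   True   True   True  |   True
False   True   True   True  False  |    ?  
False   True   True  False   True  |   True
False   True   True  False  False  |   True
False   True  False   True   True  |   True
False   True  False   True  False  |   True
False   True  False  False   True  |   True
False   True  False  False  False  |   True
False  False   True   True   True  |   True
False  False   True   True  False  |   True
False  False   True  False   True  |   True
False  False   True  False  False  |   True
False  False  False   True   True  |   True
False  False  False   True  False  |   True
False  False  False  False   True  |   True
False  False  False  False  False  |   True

False, True, True

Row A=True, B=True, C=True, D=True, E=False: ((~~(E <-> D) ^ C) & A & B & ~(B ^ D)) = True, (B ^ (E | C)) = False, so the formula = False.
Row A=True, B=True, C=True, D=False, E=True: ((~~(E <-> D) ^ C) & A & B & ~(B ^ D)) = False, (B ^ (E | C)) = False, so the formula = True.
Row A=False, B=True, C=True, D=True, E=False: ((~~(E <-> D) ^ C) & A & B & ~(B ^ D)) = False, (B ^ (E | C)) = False, so the formula = True.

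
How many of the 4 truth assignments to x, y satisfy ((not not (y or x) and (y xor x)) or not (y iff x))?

2

x  y  |  (y or x)  not (y or x)  not not (y or x)  (y xor x)  (y iff x)  not (y iff x)  φ
F  F  |     F           T               F              F          T            F        F
F  T  |     T           F               T              T          F            T        T
T  F  |     T           F               T              T          F            T        T
T  T  |     T           F               T              F          T            F        F
The formula is true on 2 of the 4 rows.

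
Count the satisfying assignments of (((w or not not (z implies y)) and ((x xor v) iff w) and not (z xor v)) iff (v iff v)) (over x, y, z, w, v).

x | y | z | w | v | φ
- | - | - | - | - | -
T | T | T | T | T | F
T | T | T | T | F | F
T | T | T | F | T | T
T | T | T | F | F | F
T | T | F | T | T | F
T | T | F | T | F | T
T | T | F | F | T | F
T | T | F | F | F | F
T | F | T | T | T | F
T | F | T | T | F | F
T | F | T | F | T | F
T | F | T | F | F | F
T | F | F | T | T | F
T | F | F | T | F | T
T | F | F | F | T | F
T | F | F | F | F | F
F | T | T | T | T | T
F | T | T | T | F | F
F | T | T | F | T | F
F | T | T | F | F | F
F | T | F | T | T | F
F | T | F | T | F | F
F | T | F | F | T | F
F | T | F | F | F | T
F | F | T | T | T | T
F | F | T | T | F | F
F | F | T | F | T | F
F | F | T | F | F | F
F | F | F | T | T | F
F | F | F | T | F | F
F | F | F | F | T | F
F | F | F | F | F | T
The formula is true on 7 of the 32 rows.

7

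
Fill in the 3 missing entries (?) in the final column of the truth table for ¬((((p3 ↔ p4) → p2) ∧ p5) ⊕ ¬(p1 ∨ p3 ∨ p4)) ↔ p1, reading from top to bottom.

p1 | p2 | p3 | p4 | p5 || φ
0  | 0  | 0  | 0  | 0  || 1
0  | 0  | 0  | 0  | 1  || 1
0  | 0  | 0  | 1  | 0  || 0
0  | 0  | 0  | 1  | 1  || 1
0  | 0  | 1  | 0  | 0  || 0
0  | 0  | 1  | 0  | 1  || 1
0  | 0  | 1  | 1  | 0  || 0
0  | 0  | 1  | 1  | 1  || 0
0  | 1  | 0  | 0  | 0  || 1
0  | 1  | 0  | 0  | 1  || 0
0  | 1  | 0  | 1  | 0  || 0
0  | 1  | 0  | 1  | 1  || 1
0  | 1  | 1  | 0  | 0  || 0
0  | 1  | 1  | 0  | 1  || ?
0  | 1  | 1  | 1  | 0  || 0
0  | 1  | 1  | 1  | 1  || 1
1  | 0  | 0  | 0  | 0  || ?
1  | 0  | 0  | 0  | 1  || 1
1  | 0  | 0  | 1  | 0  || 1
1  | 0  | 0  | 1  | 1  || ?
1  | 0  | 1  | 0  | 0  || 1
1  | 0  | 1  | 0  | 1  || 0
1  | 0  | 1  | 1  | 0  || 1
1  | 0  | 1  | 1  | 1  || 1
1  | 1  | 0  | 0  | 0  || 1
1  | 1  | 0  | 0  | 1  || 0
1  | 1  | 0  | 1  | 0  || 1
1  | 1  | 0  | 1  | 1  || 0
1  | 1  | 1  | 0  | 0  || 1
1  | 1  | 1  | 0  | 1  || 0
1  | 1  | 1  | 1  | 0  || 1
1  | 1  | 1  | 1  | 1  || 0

1, 1, 0

Row p1=0, p2=1, p3=1, p4=0, p5=1: ¬((((p3 ↔ p4) → p2) ∧ p5) ⊕ ¬(p1 ∨ p3 ∨ p4)) = 0, so the formula = 1.
Row p1=1, p2=0, p3=0, p4=0, p5=0: ¬((((p3 ↔ p4) → p2) ∧ p5) ⊕ ¬(p1 ∨ p3 ∨ p4)) = 1, so the formula = 1.
Row p1=1, p2=0, p3=0, p4=1, p5=1: ¬((((p3 ↔ p4) → p2) ∧ p5) ⊕ ¬(p1 ∨ p3 ∨ p4)) = 0, so the formula = 0.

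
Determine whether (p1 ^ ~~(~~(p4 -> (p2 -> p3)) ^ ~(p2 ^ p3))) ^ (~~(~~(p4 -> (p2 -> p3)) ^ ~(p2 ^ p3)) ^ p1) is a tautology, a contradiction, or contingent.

contradiction

p1 | p2 | p3 | p4 | (p2 -> p3) | (p4 -> (p2 -> p3)) | ~(p4 -> (p2 -> p3)) | ~~(p4 -> (p2 -> p3)) | (p2 ^ p3) | ~(p2 ^ p3) | φ
-- | -- | -- | -- | ---------- | ------------------ | ------------------- | -------------------- | --------- | ---------- | -
T  | T  | T  | T  |     T      |         T          |          F          |          T           |     F     |     T      | F
T  | T  | T  | F  |     T      |         T          |          F          |          T           |     F     |     T      | F
T  | T  | F  | T  |     F      |         F          |          T          |          F           |     T     |     F      | F
T  | T  | F  | F  |     F      |         T          |          F          |          T           |     T     |     F      | F
T  | F  | T  | T  |     T      |         T          |          F          |          T           |     T     |     F      | F
T  | F  | T  | F  |     T      |         T          |          F          |          T           |     T     |     F      | F
T  | F  | F  | T  |     T      |         T          |          F          |          T           |     F     |     T      | F
T  | F  | F  | F  |     T      |         T          |          F          |          T           |     F     |     T      | F
F  | T  | T  | T  |     T      |         T          |          F          |          T           |     F     |     T      | F
F  | T  | T  | F  |     T      |         T          |          F          |          T           |     F     |     T      | F
F  | T  | F  | T  |     F      |         F          |          T          |          F           |     T     |     F      | F
F  | T  | F  | F  |     F      |         T          |          F          |          T           |     T     |     F      | F
F  | F  | T  | T  |     T      |         T          |          F          |          T           |     T     |     F      | F
F  | F  | T  | F  |     T      |         T          |          F          |          T           |     T     |     F      | F
F  | F  | F  | T  |     T      |         T          |          F          |          T           |     F     |     T      | F
F  | F  | F  | F  |     T      |         T          |          F          |          T           |     F     |     T      | F
Every row is F, so the formula is a contradiction.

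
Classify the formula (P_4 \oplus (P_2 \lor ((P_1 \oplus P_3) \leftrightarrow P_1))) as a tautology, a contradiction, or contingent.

contingent

P_1 | P_2 | P_3 | P_4 || φ
 0  |  0  |  0  |  0  || 1
 0  |  0  |  0  |  1  || 0
 0  |  0  |  1  |  0  || 0
 0  |  0  |  1  |  1  || 1
 0  |  1  |  0  |  0  || 1
 0  |  1  |  0  |  1  || 0
 0  |  1  |  1  |  0  || 1
 0  |  1  |  1  |  1  || 0
 1  |  0  |  0  |  0  || 1
 1  |  0  |  0  |  1  || 0
 1  |  0  |  1  |  0  || 0
 1  |  0  |  1  |  1  || 1
 1  |  1  |  0  |  0  || 1
 1  |  1  |  0  |  1  || 0
 1  |  1  |  1  |  0  || 1
 1  |  1  |  1  |  1  || 0
8 of 16 rows are 1, so the formula is contingent.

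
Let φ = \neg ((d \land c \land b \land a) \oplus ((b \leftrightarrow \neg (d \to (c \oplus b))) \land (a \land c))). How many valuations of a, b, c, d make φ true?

a | b | c | d | (d \land c \land b \land a) | (c \oplus b) | (d \to (c \oplus b)) | \neg (d \to (c \oplus b)) | (a \land c) | φ
- | - | - | - | --------------------------- | ------------ | -------------------- | ------------------------- | ----------- | -
1 | 1 | 1 | 1 |              1              |      0       |          0           |             1             |      1      | 1
1 | 1 | 1 | 0 |              0              |      0       |          1           |             0             |      1      | 1
1 | 1 | 0 | 1 |              0              |      1       |          1           |             0             |      0      | 1
1 | 1 | 0 | 0 |              0              |      1       |          1           |             0             |      0      | 1
1 | 0 | 1 | 1 |              0              |      1       |          1           |             0             |      1      | 0
1 | 0 | 1 | 0 |              0              |      1       |          1           |             0             |      1      | 0
1 | 0 | 0 | 1 |              0              |      0       |          0           |             1             |      0      | 1
1 | 0 | 0 | 0 |              0              |      0       |          1           |             0             |      0      | 1
0 | 1 | 1 | 1 |              0              |      0       |          0           |             1             |      0      | 1
0 | 1 | 1 | 0 |              0              |      0       |          1           |             0             |      0      | 1
0 | 1 | 0 | 1 |              0              |      1       |          1           |             0             |      0      | 1
0 | 1 | 0 | 0 |              0              |      1       |          1           |             0             |      0      | 1
0 | 0 | 1 | 1 |              0              |      1       |          1           |             0             |      0      | 1
0 | 0 | 1 | 0 |              0              |      1       |          1           |             0             |      0      | 1
0 | 0 | 0 | 1 |              0              |      0       |          0           |             1             |      0      | 1
0 | 0 | 0 | 0 |              0              |      0       |          1           |             0             |      0      | 1
The formula is true on 14 of the 16 rows.

14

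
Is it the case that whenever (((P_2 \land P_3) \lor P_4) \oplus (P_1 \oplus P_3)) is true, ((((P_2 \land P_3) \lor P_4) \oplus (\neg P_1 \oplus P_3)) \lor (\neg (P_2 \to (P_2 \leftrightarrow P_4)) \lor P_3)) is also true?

no

P_1  P_2  P_3  P_4  |  φ  ψ
 1    1    1    1   |  1  1
 1    1    1    0   |  1  1
 1    1    0    1   |  0  1
 1    1    0    0   |  1  1
 1    0    1    1   |  1  1
 1    0    1    0   |  0  1
 1    0    0    1   |  0  1
 1    0    0    0   |  1  0
 0    1    1    1   |  0  1
 0    1    1    0   |  0  1
 0    1    0    1   |  1  0
 0    1    0    0   |  0  1
 0    0    1    1   |  0  1
 0    0    1    0   |  1  1
 0    0    0    1   |  1  0
 0    0    0    0   |  0  1
At P_1=1, P_2=0, P_3=0, P_4=0 we have φ true but ψ false, so φ does not entail ψ.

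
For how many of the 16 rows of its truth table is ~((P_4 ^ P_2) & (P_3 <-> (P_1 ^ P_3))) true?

P_1 | P_2 | P_3 | P_4 | φ
--- | --- | --- | --- | -
 T  |  T  |  T  |  T  | T
 T  |  T  |  T  |  F  | T
 T  |  T  |  F  |  T  | T
 T  |  T  |  F  |  F  | T
 T  |  F  |  T  |  T  | T
 T  |  F  |  T  |  F  | T
 T  |  F  |  F  |  T  | T
 T  |  F  |  F  |  F  | T
 F  |  T  |  T  |  T  | T
 F  |  T  |  T  |  F  | F
 F  |  T  |  F  |  T  | T
 F  |  T  |  F  |  F  | F
 F  |  F  |  T  |  T  | F
 F  |  F  |  T  |  F  | T
 F  |  F  |  F  |  T  | F
 F  |  F  |  F  |  F  | T
The formula is true on 12 of the 16 rows.

12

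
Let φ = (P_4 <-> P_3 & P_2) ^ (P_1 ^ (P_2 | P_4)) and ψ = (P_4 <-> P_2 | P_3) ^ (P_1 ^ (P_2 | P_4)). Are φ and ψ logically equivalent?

not equivalent

P_1 | P_2 | P_3 | P_4 | φ | ψ
--- | --- | --- | --- | - | -
 F  |  F  |  F  |  F  | T | T
 F  |  F  |  F  |  T  | T | T
 F  |  F  |  T  |  F  | T | F
 F  |  F  |  T  |  T  | T | F
 F  |  T  |  F  |  F  | F | T
 F  |  T  |  F  |  T  | T | F
 F  |  T  |  T  |  F  | T | T
 F  |  T  |  T  |  T  | F | F
 T  |  F  |  F  |  F  | F | F
 T  |  F  |  F  |  T  | F | F
 T  |  F  |  T  |  F  | F | T
 T  |  F  |  T  |  T  | F | T
 T  |  T  |  F  |  F  | T | F
 T  |  T  |  F  |  T  | F | T
 T  |  T  |  T  |  F  | F | F
 T  |  T  |  T  |  T  | T | T
The columns differ at P_1=F, P_2=F, P_3=T, P_4=F (φ=T, ψ=F), so they are not equivalent.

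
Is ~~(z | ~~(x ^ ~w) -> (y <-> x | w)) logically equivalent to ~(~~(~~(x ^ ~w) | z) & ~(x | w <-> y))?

equivalent

x | y | z | w | φ | ψ
- | - | - | - | - | -
T | T | T | T | T | T
T | T | T | F | T | T
T | T | F | T | T | T
T | T | F | F | T | T
T | F | T | T | F | F
T | F | T | F | F | F
T | F | F | T | F | F
T | F | F | F | T | T
F | T | T | T | T | T
F | T | T | F | F | F
F | T | F | T | T | T
F | T | F | F | F | F
F | F | T | T | F | F
F | F | T | F | T | T
F | F | F | T | T | T
F | F | F | F | T | T
The columns for φ and ψ agree on every row, so they are logically equivalent.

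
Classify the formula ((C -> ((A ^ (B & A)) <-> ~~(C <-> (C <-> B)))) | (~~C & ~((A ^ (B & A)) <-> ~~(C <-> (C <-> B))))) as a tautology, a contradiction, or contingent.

tautology

A  B  C  |  (B & A)  (A ^ (B & A))  (C <-> B)  (C <-> (C <-> B))  ~(C <-> (C <-> B))  ~~(C <-> (C <-> B))  ~C  ~~C  φ
0  0  0  |     0           0            1              0                  1                    0           1    0   1
0  0  1  |     0           0            0              0                  1                    0           0    1   1
0  1  0  |     0           0            0              1                  0                    1           1    0   1
0  1  1  |     0           0            1              1                  0                    1           0    1   1
1  0  0  |     0           1            1              0                  1                    0           1    0   1
1  0  1  |     0           1            0              0                  1                    0           0    1   1
1  1  0  |     1           0            0              1                  0                    1           1    0   1
1  1  1  |     1           0            1              1                  0                    1           0    1   1
Every row is 1, so the formula is a tautology.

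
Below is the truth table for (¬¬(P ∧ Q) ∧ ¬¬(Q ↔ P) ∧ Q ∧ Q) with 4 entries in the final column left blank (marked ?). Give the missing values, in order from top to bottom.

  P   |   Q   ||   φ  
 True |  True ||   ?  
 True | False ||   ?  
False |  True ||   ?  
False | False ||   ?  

True, False, False, False

Row P=True, Q=True: ¬¬(P ∧ Q) = True, ¬¬(Q ↔ P) = True, so the formula = True.
Row P=True, Q=False: ¬¬(P ∧ Q) = False, ¬¬(Q ↔ P) = False, so the formula = False.
Row P=False, Q=True: ¬¬(P ∧ Q) = False, ¬¬(Q ↔ P) = False, so the formula = False.
Row P=False, Q=False: ¬¬(P ∧ Q) = False, ¬¬(Q ↔ P) = True, so the formula = False.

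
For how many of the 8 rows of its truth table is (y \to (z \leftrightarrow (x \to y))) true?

x | y | z | φ
- | - | - | -
1 | 1 | 1 | 1
1 | 1 | 0 | 0
1 | 0 | 1 | 1
1 | 0 | 0 | 1
0 | 1 | 1 | 1
0 | 1 | 0 | 0
0 | 0 | 1 | 1
0 | 0 | 0 | 1
The formula is true on 6 of the 8 rows.

6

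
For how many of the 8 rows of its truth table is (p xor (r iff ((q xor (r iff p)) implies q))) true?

p  q  r  |  (r iff p)  (q xor (r iff p))  φ
T  T  T  |      T              F          F
T  T  F  |      F              T          T
T  F  T  |      T              T          T
T  F  F  |      F              F          T
F  T  T  |      F              T          T
F  T  F  |      T              F          F
F  F  T  |      F              F          T
F  F  F  |      T              T          T
The formula is true on 6 of the 8 rows.

6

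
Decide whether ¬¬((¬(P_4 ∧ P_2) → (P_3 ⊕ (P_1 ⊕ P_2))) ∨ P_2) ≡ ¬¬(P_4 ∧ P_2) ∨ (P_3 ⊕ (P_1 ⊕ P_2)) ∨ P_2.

 P_1    P_2    P_3    P_4   |    φ      ψ  
 True   True   True   True  |   True   True
 True   True   True  False  |   True   True
 True   True  False   True  |   True   True
 True   True  False  False  |   True   True
 True  False   True   True  |  False  False
 True  False   True  False  |  False  False
 True  False  False   True  |   True   True
 True  False  False  False  |   True   True
False   True   True   True  |   True   True
False   True   True  False  |   True   True
False   True  False   True  |   True   True
False   True  False  False  |   True   True
False  False   True   True  |   True   True
False  False   True  False  |   True   True
False  False  False   True  |  False  False
False  False  False  False  |  False  False
The columns for φ and ψ agree on every row, so they are logically equivalent.

equivalent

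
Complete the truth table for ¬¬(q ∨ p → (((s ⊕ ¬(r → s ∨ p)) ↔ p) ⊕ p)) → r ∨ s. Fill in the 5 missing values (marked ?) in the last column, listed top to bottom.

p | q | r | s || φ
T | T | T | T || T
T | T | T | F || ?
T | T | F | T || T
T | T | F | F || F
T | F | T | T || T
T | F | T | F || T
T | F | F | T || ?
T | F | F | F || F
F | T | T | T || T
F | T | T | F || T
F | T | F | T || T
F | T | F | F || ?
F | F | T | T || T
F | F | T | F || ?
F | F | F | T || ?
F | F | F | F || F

T, T, F, T, T

Row p=T, q=T, r=T, s=F: ¬¬(q ∨ p → (((s ⊕ ¬(r → s ∨ p)) ↔ p) ⊕ p)) = T, (r ∨ s) = T, so the formula = T.
Row p=T, q=F, r=F, s=T: ¬¬(q ∨ p → (((s ⊕ ¬(r → s ∨ p)) ↔ p) ⊕ p)) = F, (r ∨ s) = T, so the formula = T.
Row p=F, q=T, r=F, s=F: ¬¬(q ∨ p → (((s ⊕ ¬(r → s ∨ p)) ↔ p) ⊕ p)) = T, (r ∨ s) = F, so the formula = F.
Row p=F, q=F, r=T, s=F: ¬¬(q ∨ p → (((s ⊕ ¬(r → s ∨ p)) ↔ p) ⊕ p)) = T, (r ∨ s) = T, so the formula = T.
Row p=F, q=F, r=F, s=T: ¬¬(q ∨ p → (((s ⊕ ¬(r → s ∨ p)) ↔ p) ⊕ p)) = T, (r ∨ s) = T, so the formula = T.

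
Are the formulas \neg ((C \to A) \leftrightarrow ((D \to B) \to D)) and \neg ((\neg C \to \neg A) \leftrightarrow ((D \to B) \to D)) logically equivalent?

A  B  C  D  |  φ  ψ
T  T  T  T  |  F  F
T  T  T  F  |  T  T
T  T  F  T  |  F  T
T  T  F  F  |  T  F
T  F  T  T  |  F  F
T  F  T  F  |  T  T
T  F  F  T  |  F  T
T  F  F  F  |  T  F
F  T  T  T  |  T  F
F  T  T  F  |  F  T
F  T  F  T  |  F  F
F  T  F  F  |  T  T
F  F  T  T  |  T  F
F  F  T  F  |  F  T
F  F  F  T  |  F  F
F  F  F  F  |  T  T
The columns differ at A=T, B=T, C=F, D=T (φ=F, ψ=T), so they are not equivalent.

not equivalent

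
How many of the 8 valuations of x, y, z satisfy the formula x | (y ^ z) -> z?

x  y  z     (y ^ z)  (x | (y ^ z))  ((x | (y ^ z)) -> z)
T  T  T        F           T                 T          
T  T  F        T           T                 F          
T  F  T        T           T                 T          
T  F  F        F           T                 F          
F  T  T        F           F                 T          
F  T  F        T           T                 F          
F  F  T        T           T                 T          
F  F  F        F           F                 T          
The formula is true on 5 of the 8 rows.

5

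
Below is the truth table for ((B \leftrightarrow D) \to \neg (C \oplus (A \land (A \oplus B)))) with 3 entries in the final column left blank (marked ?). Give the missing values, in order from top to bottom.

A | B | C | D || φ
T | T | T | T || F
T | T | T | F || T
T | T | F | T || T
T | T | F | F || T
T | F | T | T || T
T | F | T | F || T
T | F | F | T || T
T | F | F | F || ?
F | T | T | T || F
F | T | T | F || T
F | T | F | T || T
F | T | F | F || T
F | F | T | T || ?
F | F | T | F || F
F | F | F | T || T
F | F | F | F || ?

Row A=T, B=F, C=F, D=F: (B \leftrightarrow D) = T, \neg (C \oplus (A \land (A \oplus B))) = F, so the formula = F.
Row A=F, B=F, C=T, D=T: (B \leftrightarrow D) = F, \neg (C \oplus (A \land (A \oplus B))) = F, so the formula = T.
Row A=F, B=F, C=F, D=F: (B \leftrightarrow D) = T, \neg (C \oplus (A \land (A \oplus B))) = T, so the formula = T.

F, T, T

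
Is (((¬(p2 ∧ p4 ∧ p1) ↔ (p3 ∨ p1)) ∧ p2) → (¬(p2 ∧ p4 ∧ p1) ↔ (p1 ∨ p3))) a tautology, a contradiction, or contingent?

p1 | p2 | p3 | p4 | (p2 ∧ p4 ∧ p1) | ¬(p2 ∧ p4 ∧ p1) | (p3 ∨ p1) | (p1 ∨ p3) | φ
-- | -- | -- | -- | -------------- | --------------- | --------- | --------- | -
T  | T  | T  | T  |       T        |        F        |     T     |     T     | T
T  | T  | T  | F  |       F        |        T        |     T     |     T     | T
T  | T  | F  | T  |       T        |        F        |     T     |     T     | T
T  | T  | F  | F  |       F        |        T        |     T     |     T     | T
T  | F  | T  | T  |       F        |        T        |     T     |     T     | T
T  | F  | T  | F  |       F        |        T        |     T     |     T     | T
T  | F  | F  | T  |       F        |        T        |     T     |     T     | T
T  | F  | F  | F  |       F        |        T        |     T     |     T     | T
F  | T  | T  | T  |       F        |        T        |     T     |     T     | T
F  | T  | T  | F  |       F        |        T        |     T     |     T     | T
F  | T  | F  | T  |       F        |        T        |     F     |     F     | T
F  | T  | F  | F  |       F        |        T        |     F     |     F     | T
F  | F  | T  | T  |       F        |        T        |     T     |     T     | T
F  | F  | T  | F  |       F        |        T        |     T     |     T     | T
F  | F  | F  | T  |       F        |        T        |     F     |     F     | T
F  | F  | F  | F  |       F        |        T        |     F     |     F     | T
Every row is T, so the formula is a tautology.

tautology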